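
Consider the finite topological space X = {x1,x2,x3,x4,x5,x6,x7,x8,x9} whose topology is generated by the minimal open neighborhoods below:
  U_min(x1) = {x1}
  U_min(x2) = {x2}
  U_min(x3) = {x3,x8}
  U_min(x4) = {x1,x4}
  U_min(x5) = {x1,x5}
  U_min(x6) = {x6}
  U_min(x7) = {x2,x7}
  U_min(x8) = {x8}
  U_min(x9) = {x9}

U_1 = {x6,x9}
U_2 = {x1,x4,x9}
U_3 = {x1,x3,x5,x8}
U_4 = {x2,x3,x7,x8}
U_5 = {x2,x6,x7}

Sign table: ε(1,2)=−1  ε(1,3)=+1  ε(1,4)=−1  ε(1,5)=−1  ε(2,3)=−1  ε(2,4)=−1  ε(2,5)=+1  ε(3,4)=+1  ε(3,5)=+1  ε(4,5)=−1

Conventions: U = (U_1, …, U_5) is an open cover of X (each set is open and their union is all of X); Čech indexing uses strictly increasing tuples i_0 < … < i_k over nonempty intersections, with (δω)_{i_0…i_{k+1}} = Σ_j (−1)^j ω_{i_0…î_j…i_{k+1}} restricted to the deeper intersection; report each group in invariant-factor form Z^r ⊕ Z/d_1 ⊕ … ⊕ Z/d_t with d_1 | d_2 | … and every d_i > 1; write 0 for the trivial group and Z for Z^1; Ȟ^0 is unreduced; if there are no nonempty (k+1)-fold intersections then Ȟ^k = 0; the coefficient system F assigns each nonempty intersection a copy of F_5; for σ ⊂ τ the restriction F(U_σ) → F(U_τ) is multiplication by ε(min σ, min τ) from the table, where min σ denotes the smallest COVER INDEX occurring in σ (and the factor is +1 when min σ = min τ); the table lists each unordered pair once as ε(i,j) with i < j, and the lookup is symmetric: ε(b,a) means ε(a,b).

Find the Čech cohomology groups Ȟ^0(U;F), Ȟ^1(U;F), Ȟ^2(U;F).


nerve simplices:
  U12={x9} U15={x6} U23={x1} U34={x3,x8} U45={x2,x7}
C dims 5,5; δ0: rk_F5 4
degree 0: 5−4−0 = 1 → Ȟ^0 ≅ Z/5
degree 1: 5−0−4 = 1 → Ȟ^1 ≅ Z/5
degree 2: 0−0−0 = 0 → Ȟ^2 ≅ 0

Ȟ^0(U;F) ≅ Z/5; Ȟ^1(U;F) ≅ Z/5; Ȟ^2(U;F) ≅ 0


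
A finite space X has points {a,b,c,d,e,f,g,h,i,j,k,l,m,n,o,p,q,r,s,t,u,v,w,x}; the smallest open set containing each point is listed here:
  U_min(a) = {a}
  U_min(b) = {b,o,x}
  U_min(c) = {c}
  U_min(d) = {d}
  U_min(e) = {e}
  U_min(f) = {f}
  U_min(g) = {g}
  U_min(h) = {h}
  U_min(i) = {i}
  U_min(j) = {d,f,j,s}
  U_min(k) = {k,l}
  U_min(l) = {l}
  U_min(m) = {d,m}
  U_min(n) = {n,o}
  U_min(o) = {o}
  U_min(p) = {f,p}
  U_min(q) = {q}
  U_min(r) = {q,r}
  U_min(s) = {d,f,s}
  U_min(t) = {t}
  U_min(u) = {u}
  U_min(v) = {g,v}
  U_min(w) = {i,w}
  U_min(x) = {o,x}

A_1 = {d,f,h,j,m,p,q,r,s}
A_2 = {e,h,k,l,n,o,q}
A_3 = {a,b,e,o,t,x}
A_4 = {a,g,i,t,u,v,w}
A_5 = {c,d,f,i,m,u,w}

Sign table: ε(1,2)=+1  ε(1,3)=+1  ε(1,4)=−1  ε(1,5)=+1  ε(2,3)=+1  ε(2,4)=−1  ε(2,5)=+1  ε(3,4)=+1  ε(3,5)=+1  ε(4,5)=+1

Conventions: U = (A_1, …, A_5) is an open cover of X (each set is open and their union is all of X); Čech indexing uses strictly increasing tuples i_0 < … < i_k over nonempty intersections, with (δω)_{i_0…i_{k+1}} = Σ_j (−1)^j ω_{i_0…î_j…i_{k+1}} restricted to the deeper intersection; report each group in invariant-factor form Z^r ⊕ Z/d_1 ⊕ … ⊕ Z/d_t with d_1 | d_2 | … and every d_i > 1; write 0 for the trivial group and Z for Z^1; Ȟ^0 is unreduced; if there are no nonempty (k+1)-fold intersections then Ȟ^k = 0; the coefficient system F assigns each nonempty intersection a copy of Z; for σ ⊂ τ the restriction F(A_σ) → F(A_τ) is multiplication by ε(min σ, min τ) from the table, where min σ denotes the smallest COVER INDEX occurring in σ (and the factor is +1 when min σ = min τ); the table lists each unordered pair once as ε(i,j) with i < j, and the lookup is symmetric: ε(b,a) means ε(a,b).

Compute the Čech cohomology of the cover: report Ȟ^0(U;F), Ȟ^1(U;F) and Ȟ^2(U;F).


cover nerve:
  A12={h,q} A15={d,f,m} A23={e,o} A34={a,t} A45={i,u,w}
C dims 5,5; δ0: rk 4, SNF 1^4
Ȟ^0: (5−4)−0=1 ⇒ Z
Ȟ^1: (5−0)−4=1 ⇒ Z
Ȟ^2: (0−0)−0=0 ⇒ 0

Ȟ^0 = Z,  Ȟ^1 = Z,  Ȟ^2 = 0


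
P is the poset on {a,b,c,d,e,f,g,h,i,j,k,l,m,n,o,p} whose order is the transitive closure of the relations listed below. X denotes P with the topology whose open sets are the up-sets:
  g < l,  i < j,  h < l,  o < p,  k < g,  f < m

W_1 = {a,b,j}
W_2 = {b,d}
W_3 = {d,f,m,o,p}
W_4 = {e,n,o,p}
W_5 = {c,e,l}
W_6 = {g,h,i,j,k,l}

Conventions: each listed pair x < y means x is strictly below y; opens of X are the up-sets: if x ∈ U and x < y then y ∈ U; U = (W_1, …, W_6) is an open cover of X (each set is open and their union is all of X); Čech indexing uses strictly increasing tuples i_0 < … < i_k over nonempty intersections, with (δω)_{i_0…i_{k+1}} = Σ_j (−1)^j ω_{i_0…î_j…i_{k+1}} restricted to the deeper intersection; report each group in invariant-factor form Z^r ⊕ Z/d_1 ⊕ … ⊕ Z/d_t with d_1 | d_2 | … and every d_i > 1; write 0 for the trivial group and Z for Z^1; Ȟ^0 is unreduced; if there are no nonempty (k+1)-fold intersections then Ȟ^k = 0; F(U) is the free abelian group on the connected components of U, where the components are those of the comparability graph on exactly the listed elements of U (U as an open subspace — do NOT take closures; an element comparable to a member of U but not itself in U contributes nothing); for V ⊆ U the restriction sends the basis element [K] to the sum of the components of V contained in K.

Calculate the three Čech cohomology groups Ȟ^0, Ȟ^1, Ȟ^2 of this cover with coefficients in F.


Ȟ^0 ≅ Z^10; Ȟ^1 ≅ 0; Ȟ^2 ≅ 0

cover nerve:
  W12={b} W16={j} W23={d} W34={o,p} W45={e} W56={l}
components per intersection:
  W1: {a} {b} {j}
  W2: {b} {d}
  W3: {d} {f,m} {o,p}
  W4: {e} {n} {o,p}
  W5: {c} {e} {l}
  W6: {g,h,k,l} {i,j}
  W12: {b}
  W16: {j}
  W23: {d}
  W34: {o,p}
  W45: {e}
  W56: {l}
C dims 16,6; δ0: rk 6, SNF 1^6
Ȟ^0: (16−6)−0=10 ⇒ Z^10
Ȟ^1: (6−0)−6=0 ⇒ 0
Ȟ^2: (0−0)−0=0 ⇒ 0


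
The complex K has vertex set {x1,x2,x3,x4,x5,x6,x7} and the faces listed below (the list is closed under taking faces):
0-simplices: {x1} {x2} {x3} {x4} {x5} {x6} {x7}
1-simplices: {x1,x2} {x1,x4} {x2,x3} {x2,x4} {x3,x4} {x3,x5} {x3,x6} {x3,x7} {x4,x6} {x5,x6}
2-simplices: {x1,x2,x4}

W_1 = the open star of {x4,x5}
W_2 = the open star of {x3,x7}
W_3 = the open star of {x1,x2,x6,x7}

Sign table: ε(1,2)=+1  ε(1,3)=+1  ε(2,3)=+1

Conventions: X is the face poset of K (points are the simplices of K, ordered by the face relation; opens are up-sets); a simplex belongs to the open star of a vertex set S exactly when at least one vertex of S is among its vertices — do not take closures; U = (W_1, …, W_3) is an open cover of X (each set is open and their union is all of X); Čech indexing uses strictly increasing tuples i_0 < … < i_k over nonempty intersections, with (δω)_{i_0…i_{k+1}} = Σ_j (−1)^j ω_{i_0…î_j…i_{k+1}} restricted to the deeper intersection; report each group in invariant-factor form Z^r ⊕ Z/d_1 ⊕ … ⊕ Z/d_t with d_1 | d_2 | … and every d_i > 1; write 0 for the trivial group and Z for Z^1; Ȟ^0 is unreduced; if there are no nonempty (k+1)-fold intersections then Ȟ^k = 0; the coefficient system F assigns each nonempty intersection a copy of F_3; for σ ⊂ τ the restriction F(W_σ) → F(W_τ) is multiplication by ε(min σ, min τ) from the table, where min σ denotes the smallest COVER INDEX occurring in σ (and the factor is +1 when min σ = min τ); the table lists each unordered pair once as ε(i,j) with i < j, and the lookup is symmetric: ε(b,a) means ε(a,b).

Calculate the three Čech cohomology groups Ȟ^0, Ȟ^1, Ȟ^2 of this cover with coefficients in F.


Ȟ^0 ≅ Z/3,  Ȟ^1 ≅ Z/3,  Ȟ^2 ≅ 0

intersection data:
  W1={{x4},{x5},{x1,x4},{x2,x4},{x3,x4},{x3,x5},{x4,x6},{x5,x6},{x1,x2,x4}} W2={{x3},{x7},{x2,x3},{x3,x4},{x3,x5},{x3,x6},{x3,x7}} W3={{x1},{x2},{x6},{x7},{x1,x2},{x1,x4},{x2,x3},{x2,x4},{x3,x6},{x3,x7},{x4,x6},{x5,x6},{x1,x2,x4}}
  W12={{x3,x4},{x3,x5}} W13={{x1,x4},{x2,x4},{x4,x6},{x5,x6},{x1,x2,x4}} W23={{x7},{x2,x3},{x3,x6},{x3,x7}}
C dims 3,3; δ0: rk_F3 2
Ȟ^0 = (3 − 2) − 0 = 1, so Ȟ^0 ≅ Z/3
Ȟ^1 = (3 − 0) − 2 = 1, so Ȟ^1 ≅ Z/3
Ȟ^2 = (0 − 0) − 0 = 0, so Ȟ^2 ≅ 0


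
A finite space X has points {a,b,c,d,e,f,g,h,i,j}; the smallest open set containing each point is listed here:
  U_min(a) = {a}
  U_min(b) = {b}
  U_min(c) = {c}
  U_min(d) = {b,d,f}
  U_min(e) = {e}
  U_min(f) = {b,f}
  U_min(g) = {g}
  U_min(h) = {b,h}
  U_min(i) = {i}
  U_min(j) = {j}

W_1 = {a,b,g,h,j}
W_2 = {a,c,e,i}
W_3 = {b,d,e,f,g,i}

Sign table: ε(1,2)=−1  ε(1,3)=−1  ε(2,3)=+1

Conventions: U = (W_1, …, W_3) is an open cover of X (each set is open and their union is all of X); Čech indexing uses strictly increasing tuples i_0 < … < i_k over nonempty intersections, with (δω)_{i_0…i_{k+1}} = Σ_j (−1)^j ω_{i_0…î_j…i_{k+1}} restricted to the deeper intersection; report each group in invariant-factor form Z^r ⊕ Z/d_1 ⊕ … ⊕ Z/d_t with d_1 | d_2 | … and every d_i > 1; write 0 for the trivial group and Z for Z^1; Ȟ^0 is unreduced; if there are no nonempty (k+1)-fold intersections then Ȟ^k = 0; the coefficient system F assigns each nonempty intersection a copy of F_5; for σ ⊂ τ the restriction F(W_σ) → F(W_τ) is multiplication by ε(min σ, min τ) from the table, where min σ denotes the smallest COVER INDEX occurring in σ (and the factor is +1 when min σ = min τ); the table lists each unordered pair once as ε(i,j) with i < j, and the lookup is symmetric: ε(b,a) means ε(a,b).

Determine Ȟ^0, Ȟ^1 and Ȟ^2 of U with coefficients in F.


nonempty overlaps:
  W12={a} W13={b,g} W23={e,i}
C dims 3,3; δ0: rk_F5 2
degree 0: 3−2−0 = 1 → Ȟ^0 ≅ Z/5
degree 1: 3−0−2 = 1 → Ȟ^1 ≅ Z/5
degree 2: 0−0−0 = 0 → Ȟ^2 ≅ 0

Ȟ^0 = Z/5, Ȟ^1 = Z/5, Ȟ^2 = 0


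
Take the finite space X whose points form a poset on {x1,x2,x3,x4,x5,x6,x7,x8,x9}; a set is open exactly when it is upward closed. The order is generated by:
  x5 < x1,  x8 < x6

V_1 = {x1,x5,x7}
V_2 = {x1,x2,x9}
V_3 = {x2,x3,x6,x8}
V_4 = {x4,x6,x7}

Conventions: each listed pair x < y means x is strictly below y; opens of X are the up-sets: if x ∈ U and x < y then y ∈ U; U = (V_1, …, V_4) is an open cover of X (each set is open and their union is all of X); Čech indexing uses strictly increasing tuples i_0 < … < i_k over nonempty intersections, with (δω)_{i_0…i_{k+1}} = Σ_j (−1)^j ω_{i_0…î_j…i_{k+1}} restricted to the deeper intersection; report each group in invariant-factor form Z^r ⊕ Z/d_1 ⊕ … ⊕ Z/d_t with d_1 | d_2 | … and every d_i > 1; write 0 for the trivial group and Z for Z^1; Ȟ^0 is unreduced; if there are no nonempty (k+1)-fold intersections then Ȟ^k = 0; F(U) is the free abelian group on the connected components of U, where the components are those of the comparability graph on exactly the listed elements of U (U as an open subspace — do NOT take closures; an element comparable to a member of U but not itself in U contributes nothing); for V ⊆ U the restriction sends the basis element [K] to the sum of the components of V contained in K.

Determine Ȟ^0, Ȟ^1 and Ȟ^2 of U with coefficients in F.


nerve simplices:
  V12={x1} V14={x7} V23={x2} V34={x6}
components per intersection:
  V1: {x1,x5} {x7}
  V2: {x1} {x2} {x9}
  V3: {x2} {x3} {x6,x8}
  V4: {x4} {x6} {x7}
  V12: {x1}
  V14: {x7}
  V23: {x2}
  V34: {x6}
C dims 11,4; δ0: rk 4, SNF 1^4
degree 0: 11−4−0 = 7 → Ȟ^0 ≅ Z^7
degree 1: 4−0−4 = 0 → Ȟ^1 ≅ 0
degree 2: 0−0−0 = 0 → Ȟ^2 ≅ 0

Ȟ^0 = Z^7, Ȟ^1 = 0 and Ȟ^2 = 0


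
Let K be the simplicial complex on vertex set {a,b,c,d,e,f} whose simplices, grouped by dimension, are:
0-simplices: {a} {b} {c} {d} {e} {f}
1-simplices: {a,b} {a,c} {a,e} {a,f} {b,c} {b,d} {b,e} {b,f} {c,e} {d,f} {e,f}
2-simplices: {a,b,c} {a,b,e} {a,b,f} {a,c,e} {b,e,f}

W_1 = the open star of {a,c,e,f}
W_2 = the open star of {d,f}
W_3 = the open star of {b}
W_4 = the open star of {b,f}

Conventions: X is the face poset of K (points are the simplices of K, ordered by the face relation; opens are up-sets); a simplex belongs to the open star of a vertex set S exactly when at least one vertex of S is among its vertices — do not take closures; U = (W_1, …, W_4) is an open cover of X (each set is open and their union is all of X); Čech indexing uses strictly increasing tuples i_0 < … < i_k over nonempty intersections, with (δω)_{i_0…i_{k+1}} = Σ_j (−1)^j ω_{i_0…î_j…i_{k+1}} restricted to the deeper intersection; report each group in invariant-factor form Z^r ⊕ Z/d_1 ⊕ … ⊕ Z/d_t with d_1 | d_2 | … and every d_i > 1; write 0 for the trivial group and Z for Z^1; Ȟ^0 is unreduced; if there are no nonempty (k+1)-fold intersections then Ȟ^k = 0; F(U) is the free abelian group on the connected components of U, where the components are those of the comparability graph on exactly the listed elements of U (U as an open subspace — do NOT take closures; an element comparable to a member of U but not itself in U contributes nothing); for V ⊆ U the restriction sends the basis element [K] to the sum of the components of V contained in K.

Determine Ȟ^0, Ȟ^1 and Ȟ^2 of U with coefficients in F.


cover nerve:
  W1={{a},{c},{e},{f},{a,b},{a,c},{a,e},{a,f},{b,c},{b,e},{b,f},{c,e},{d,f},{e,f},{a,b,c},{a,b,e},{a,b,f},{a,c,e},{b,e,f}} W2={{d},{f},{a,f},{b,d},{b,f},{d,f},{e,f},{a,b,f},{b,e,f}} W3={{b},{a,b},{b,c},{b,d},{b,e},{b,f},{a,b,c},{a,b,e},{a,b,f},{b,e,f}} W4={{b},{f},{a,b},{a,f},{b,c},{b,d},{b,e},{b,f},{d,f},{e,f},{a,b,c},{a,b,e},{a,b,f},{b,e,f}}
  W12={{f},{a,f},{b,f},{d,f},{e,f},{a,b,f},{b,e,f}} W13={{a,b},{b,c},{b,e},{b,f},{a,b,c},{a,b,e},{a,b,f},{b,e,f}} W14={{f},{a,b},{a,f},{b,c},{b,e},{b,f},{d,f},{e,f},{a,b,c},{a,b,e},{a,b,f},{b,e,f}} W23={{b,d},{b,f},{a,b,f},{b,e,f}} W24={{f},{a,f},{b,d},{b,f},{d,f},{e,f},{a,b,f},{b,e,f}} W34={{b},{a,b},{b,c},{b,d},{b,e},{b,f},{a,b,c},{a,b,e},{a,b,f},{b,e,f}}
  W123={{b,f},{a,b,f},{b,e,f}} W124={{f},{a,f},{b,f},{d,f},{e,f},{a,b,f},{b,e,f}} W134={{a,b},{b,c},{b,e},{b,f},{a,b,c},{a,b,e},{a,b,f},{b,e,f}} W234={{b,d},{b,f},{a,b,f},{b,e,f}}
  W1234={{b,f},{a,b,f},{b,e,f}}
components per intersection:
  W1: {{a},{c},{e},{f},{a,b},{a,c},{a,e},{a,f},{b,c},{b,e},{b,f},{c,e},{d,f},{e,f},{a,b,c},{a,b,e},{a,b,f},{a,c,e},{b,e,f}}
  W2: {{d},{f},{a,f},{b,d},{b,f},{d,f},{e,f},{a,b,f},{b,e,f}}
  W3: {{b},{a,b},{b,c},{b,d},{b,e},{b,f},{a,b,c},{a,b,e},{a,b,f},{b,e,f}}
  W4: {{b},{f},{a,b},{a,f},{b,c},{b,d},{b,e},{b,f},{d,f},{e,f},{a,b,c},{a,b,e},{a,b,f},{b,e,f}}
  W12: {{f},{a,f},{b,f},{d,f},{e,f},{a,b,f},{b,e,f}}
  W13: {{a,b},{b,c},{b,e},{b,f},{a,b,c},{a,b,e},{a,b,f},{b,e,f}}
  W14: {{f},{a,b},{a,f},{b,c},{b,e},{b,f},{d,f},{e,f},{a,b,c},{a,b,e},{a,b,f},{b,e,f}}
  W23: {{b,d}} {{b,f},{a,b,f},{b,e,f}}
  W24: {{f},{a,f},{b,f},{d,f},{e,f},{a,b,f},{b,e,f}} {{b,d}}
  W34: {{b},{a,b},{b,c},{b,d},{b,e},{b,f},{a,b,c},{a,b,e},{a,b,f},{b,e,f}}
  W123: {{b,f},{a,b,f},{b,e,f}}
  W124: {{f},{a,f},{b,f},{d,f},{e,f},{a,b,f},{b,e,f}}
  W134: {{a,b},{b,c},{b,e},{b,f},{a,b,c},{a,b,e},{a,b,f},{b,e,f}}
  W234: {{b,d}} {{b,f},{a,b,f},{b,e,f}}
  W1234: {{b,f},{a,b,f},{b,e,f}}
C dims 4,8,5,1; δ0: rk 3, SNF 1^3; δ1: rk 4, SNF 1^4; δ2: rk 1, SNF 1^1
Ȟ^0: (4−3)−0=1 ⇒ Z
Ȟ^1: (8−4)−3=1 ⇒ Z
Ȟ^2: (5−1)−4=0 ⇒ 0

Ȟ^0(U;F) ≅ Z, Ȟ^1(U;F) ≅ Z, Ȟ^2(U;F) ≅ 0


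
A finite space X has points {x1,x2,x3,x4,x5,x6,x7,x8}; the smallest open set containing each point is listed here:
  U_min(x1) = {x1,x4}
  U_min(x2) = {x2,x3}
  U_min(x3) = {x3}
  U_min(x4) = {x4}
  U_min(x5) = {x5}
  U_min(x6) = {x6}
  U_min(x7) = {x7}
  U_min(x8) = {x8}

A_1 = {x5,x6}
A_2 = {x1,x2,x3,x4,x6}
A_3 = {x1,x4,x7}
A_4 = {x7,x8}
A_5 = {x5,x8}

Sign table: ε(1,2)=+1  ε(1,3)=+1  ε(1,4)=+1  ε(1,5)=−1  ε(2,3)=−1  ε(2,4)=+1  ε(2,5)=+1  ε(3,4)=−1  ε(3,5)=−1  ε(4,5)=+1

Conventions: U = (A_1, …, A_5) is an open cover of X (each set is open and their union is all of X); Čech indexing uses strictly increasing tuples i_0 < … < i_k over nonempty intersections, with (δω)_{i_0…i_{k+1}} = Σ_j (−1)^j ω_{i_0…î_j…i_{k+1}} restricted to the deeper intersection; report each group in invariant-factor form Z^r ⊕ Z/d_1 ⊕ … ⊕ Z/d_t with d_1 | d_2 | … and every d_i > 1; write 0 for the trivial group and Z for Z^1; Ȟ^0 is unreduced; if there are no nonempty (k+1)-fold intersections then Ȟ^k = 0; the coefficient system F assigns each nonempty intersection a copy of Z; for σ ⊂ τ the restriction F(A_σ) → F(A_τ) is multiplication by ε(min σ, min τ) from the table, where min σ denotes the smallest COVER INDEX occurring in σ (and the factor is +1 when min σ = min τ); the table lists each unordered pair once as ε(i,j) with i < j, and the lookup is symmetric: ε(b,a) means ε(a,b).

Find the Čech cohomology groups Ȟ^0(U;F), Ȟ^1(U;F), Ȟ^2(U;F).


Ȟ^0 = 0,  Ȟ^1 = Z/2,  Ȟ^2 = 0

nerve simplices:
  A12={x6} A15={x5} A23={x1,x4} A34={x7} A45={x8}
C dims 5,5; δ0: rk 5, SNF 1^4·2
degree 0: 5−5−0 = 0 → Ȟ^0 ≅ 0
degree 1: 5−0−5 = 0 plus torsion [2] → Ȟ^1 ≅ Z/2
degree 2: 0−0−0 = 0 → Ȟ^2 ≅ 0


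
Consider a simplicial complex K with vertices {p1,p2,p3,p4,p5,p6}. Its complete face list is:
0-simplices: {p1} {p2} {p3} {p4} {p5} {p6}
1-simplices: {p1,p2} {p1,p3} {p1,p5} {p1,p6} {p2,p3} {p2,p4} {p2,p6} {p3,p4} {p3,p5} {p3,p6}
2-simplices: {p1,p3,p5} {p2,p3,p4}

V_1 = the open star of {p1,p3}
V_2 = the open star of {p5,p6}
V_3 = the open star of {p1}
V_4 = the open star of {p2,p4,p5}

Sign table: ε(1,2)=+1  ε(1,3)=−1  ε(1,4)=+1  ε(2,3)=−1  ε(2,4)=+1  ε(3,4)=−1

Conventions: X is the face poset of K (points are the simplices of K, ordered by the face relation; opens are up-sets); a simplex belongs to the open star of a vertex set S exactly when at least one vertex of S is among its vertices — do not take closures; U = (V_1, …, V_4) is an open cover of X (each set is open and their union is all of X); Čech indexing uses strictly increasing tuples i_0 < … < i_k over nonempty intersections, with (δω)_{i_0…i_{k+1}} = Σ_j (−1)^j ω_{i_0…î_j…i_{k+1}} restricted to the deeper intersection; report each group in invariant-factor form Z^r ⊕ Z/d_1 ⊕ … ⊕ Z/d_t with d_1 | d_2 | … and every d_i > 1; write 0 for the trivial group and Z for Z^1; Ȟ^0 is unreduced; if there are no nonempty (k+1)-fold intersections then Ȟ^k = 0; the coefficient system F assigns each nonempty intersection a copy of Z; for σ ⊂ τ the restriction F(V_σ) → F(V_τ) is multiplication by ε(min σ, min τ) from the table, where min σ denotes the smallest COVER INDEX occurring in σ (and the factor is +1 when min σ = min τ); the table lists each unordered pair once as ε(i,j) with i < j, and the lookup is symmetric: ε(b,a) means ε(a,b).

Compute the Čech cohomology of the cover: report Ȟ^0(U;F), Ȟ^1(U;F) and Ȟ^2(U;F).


Ȟ^0 = Z,  Ȟ^1 = 0,  Ȟ^2 = 0

nonempty overlaps:
  V1={{p1},{p3},{p1,p2},{p1,p3},{p1,p5},{p1,p6},{p2,p3},{p3,p4},{p3,p5},{p3,p6},{p1,p3,p5},{p2,p3,p4}} V2={{p5},{p6},{p1,p5},{p1,p6},{p2,p6},{p3,p5},{p3,p6},{p1,p3,p5}} V3={{p1},{p1,p2},{p1,p3},{p1,p5},{p1,p6},{p1,p3,p5}} V4={{p2},{p4},{p5},{p1,p2},{p1,p5},{p2,p3},{p2,p4},{p2,p6},{p3,p4},{p3,p5},{p1,p3,p5},{p2,p3,p4}}
  V12={{p1,p5},{p1,p6},{p3,p5},{p3,p6},{p1,p3,p5}} V13={{p1},{p1,p2},{p1,p3},{p1,p5},{p1,p6},{p1,p3,p5}} V14={{p1,p2},{p1,p5},{p2,p3},{p3,p4},{p3,p5},{p1,p3,p5},{p2,p3,p4}} V23={{p1,p5},{p1,p6},{p1,p3,p5}} V24={{p5},{p1,p5},{p2,p6},{p3,p5},{p1,p3,p5}} V34={{p1,p2},{p1,p5},{p1,p3,p5}}
  V123={{p1,p5},{p1,p6},{p1,p3,p5}} V124={{p1,p5},{p3,p5},{p1,p3,p5}} V134={{p1,p2},{p1,p5},{p1,p3,p5}} V234={{p1,p5},{p1,p3,p5}}
  V1234={{p1,p5},{p1,p3,p5}}
C dims 4,6,4,1; δ0: rk 3, SNF 1^3; δ1: rk 3, SNF 1^3; δ2: rk 1, SNF 1^1
degree 0: 4−3−0 = 1 → Ȟ^0 ≅ Z
degree 1: 6−3−3 = 0 → Ȟ^1 ≅ 0
degree 2: 4−1−3 = 0 → Ȟ^2 ≅ 0


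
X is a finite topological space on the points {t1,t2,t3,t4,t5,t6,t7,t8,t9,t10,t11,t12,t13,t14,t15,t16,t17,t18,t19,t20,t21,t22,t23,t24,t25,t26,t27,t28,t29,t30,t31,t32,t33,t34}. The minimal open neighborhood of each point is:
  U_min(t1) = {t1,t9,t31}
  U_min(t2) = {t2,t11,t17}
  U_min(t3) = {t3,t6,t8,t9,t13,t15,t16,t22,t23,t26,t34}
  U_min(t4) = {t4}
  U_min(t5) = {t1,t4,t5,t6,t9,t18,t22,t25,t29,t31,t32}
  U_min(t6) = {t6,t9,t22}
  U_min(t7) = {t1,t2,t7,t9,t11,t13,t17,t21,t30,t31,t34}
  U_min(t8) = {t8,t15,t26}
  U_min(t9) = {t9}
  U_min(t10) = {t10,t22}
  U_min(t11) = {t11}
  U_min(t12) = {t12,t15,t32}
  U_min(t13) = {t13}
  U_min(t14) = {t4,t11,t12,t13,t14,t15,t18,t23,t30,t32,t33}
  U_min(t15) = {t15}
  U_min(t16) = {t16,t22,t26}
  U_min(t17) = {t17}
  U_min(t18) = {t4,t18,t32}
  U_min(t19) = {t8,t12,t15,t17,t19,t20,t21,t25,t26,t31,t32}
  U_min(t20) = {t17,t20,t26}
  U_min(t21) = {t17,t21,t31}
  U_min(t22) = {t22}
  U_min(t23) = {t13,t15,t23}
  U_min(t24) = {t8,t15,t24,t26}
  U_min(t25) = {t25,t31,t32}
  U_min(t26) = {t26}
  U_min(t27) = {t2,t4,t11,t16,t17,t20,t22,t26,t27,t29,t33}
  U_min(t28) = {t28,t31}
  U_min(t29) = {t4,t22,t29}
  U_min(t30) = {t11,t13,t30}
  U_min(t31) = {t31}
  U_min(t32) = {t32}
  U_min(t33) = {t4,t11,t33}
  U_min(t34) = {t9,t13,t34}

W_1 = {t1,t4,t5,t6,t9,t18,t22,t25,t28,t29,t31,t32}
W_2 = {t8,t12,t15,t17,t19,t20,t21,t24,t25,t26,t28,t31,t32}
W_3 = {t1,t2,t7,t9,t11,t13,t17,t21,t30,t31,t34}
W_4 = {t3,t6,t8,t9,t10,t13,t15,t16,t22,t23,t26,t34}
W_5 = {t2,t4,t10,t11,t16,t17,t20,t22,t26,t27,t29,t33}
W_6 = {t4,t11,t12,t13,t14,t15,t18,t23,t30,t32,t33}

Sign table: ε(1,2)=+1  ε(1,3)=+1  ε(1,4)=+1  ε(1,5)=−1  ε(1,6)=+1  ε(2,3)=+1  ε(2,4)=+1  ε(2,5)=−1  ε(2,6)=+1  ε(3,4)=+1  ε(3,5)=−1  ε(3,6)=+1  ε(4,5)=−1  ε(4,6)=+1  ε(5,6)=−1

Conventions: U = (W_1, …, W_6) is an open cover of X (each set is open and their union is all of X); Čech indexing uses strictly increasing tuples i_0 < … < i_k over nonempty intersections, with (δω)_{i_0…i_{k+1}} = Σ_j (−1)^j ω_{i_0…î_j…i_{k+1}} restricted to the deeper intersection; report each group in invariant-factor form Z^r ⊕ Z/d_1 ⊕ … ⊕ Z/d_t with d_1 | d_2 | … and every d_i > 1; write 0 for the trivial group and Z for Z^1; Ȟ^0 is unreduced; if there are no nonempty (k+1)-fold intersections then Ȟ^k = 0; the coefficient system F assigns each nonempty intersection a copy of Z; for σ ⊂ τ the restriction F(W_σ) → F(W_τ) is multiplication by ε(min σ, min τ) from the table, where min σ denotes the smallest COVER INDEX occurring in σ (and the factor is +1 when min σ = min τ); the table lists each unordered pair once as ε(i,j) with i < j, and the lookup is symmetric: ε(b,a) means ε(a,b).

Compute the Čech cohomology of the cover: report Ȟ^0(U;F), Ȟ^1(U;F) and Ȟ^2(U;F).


nerve of the cover:
  W12={t25,t28,t31,t32} W13={t1,t9,t31} W14={t6,t9,t22} W15={t4,t22,t29} W16={t4,t18,t32} W23={t17,t21,t31} W24={t8,t15,t26} W25={t17,t20,t26} W26={t12,t15,t32} W34={t9,t13,t34} W35={t2,t11,t17} W36={t11,t13,t30} W45={t10,t16,t22,t26} W46={t13,t15,t23} W56={t4,t11,t33}
  W123={t31} W126={t32} W134={t9} W145={t22} W156={t4} W235={t17} W245={t26} W246={t15} W346={t13} W356={t11}
C dims 6,15,10; δ0: rk 5, SNF 1^5; δ1: rk 10, SNF 1^9·2
Ȟ^0 = (6 − 5) − 0 = 1, so Ȟ^0 ≅ Z
Ȟ^1 = (15 − 10) − 5 = 0, so Ȟ^1 ≅ 0
Ȟ^2 = (10 − 0) − 10 = 0 plus torsion [2], so Ȟ^2 ≅ Z/2

Ȟ^0 = Z, Ȟ^1 = 0 and Ȟ^2 = Z/2


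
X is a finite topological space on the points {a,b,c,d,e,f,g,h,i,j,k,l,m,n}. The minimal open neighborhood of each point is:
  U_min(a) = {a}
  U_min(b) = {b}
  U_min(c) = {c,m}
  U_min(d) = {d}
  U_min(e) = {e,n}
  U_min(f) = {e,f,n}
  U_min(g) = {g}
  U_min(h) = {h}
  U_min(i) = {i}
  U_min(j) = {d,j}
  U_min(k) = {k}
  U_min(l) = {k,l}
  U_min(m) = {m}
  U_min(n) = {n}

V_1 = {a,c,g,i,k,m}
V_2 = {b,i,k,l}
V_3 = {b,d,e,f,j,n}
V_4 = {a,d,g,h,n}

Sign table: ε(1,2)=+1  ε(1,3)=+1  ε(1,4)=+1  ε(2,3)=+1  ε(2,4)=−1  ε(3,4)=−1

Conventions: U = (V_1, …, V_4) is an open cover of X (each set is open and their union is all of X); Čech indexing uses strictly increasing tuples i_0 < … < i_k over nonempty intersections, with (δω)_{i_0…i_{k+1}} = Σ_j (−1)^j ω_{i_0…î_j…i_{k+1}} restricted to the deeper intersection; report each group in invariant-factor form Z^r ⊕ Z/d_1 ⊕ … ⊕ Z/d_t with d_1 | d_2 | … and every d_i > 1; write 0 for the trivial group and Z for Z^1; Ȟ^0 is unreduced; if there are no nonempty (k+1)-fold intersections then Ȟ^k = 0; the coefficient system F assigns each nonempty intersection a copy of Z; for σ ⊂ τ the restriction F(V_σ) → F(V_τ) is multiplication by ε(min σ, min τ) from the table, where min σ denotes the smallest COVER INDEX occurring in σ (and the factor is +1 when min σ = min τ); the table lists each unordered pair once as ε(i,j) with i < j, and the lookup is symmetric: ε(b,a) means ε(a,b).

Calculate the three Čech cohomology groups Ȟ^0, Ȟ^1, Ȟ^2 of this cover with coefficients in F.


nonempty overlaps:
  V12={i,k} V14={a,g} V23={b} V34={d,n}
C dims 4,4; δ0: rk 4, SNF 1^3·2
degree 0: 4−4−0 = 0 → Ȟ^0 ≅ 0
degree 1: 4−0−4 = 0 plus torsion [2] → Ȟ^1 ≅ Z/2
degree 2: 0−0−0 = 0 → Ȟ^2 ≅ 0

Ȟ^0(U;F) ≅ 0,  Ȟ^1(U;F) ≅ Z/2,  Ȟ^2(U;F) ≅ 0


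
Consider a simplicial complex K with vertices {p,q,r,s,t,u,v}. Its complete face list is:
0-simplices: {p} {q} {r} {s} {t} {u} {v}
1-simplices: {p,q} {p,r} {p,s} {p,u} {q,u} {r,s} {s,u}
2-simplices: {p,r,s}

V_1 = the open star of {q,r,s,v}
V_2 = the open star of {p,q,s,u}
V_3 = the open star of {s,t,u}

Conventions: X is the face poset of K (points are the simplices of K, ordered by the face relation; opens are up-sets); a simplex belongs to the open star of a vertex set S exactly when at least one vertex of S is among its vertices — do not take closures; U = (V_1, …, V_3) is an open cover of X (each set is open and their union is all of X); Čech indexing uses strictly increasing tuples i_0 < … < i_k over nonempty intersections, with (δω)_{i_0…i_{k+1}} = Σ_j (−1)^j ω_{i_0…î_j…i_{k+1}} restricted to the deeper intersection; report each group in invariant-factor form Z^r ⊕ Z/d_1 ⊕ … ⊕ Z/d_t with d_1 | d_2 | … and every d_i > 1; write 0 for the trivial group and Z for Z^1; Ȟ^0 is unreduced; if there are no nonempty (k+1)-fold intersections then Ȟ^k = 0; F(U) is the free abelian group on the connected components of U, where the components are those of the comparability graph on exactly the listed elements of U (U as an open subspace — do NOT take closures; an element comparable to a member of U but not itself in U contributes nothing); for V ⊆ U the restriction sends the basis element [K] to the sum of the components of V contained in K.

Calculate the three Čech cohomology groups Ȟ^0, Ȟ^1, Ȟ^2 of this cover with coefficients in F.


nonempty overlaps:
  V1={{q},{r},{s},{v},{p,q},{p,r},{p,s},{q,u},{r,s},{s,u},{p,r,s}} V2={{p},{q},{s},{u},{p,q},{p,r},{p,s},{p,u},{q,u},{r,s},{s,u},{p,r,s}} V3={{s},{t},{u},{p,s},{p,u},{q,u},{r,s},{s,u},{p,r,s}}
  V12={{q},{s},{p,q},{p,r},{p,s},{q,u},{r,s},{s,u},{p,r,s}} V13={{s},{p,s},{q,u},{r,s},{s,u},{p,r,s}} V23={{s},{u},{p,s},{p,u},{q,u},{r,s},{s,u},{p,r,s}}
  V123={{s},{p,s},{q,u},{r,s},{s,u},{p,r,s}}
components per intersection:
  V1: {{q},{p,q},{q,u}} {{r},{s},{p,r},{p,s},{r,s},{s,u},{p,r,s}} {{v}}
  V2: {{p},{q},{s},{u},{p,q},{p,r},{p,s},{p,u},{q,u},{r,s},{s,u},{p,r,s}}
  V3: {{s},{u},{p,s},{p,u},{q,u},{r,s},{s,u},{p,r,s}} {{t}}
  V12: {{q},{p,q},{q,u}} {{s},{p,r},{p,s},{r,s},{s,u},{p,r,s}}
  V13: {{s},{p,s},{r,s},{s,u},{p,r,s}} {{q,u}}
  V23: {{s},{u},{p,s},{p,u},{q,u},{r,s},{s,u},{p,r,s}}
  V123: {{s},{p,s},{r,s},{s,u},{p,r,s}} {{q,u}}
C dims 6,5,2; δ0: rk 3, SNF 1^3; δ1: rk 2, SNF 1^2
degree 0: 6−3−0 = 3 → Ȟ^0 ≅ Z^3
degree 1: 5−2−3 = 0 → Ȟ^1 ≅ 0
degree 2: 2−0−2 = 0 → Ȟ^2 ≅ 0

Ȟ^0 = Z^3,  Ȟ^1 = 0,  Ȟ^2 = 0


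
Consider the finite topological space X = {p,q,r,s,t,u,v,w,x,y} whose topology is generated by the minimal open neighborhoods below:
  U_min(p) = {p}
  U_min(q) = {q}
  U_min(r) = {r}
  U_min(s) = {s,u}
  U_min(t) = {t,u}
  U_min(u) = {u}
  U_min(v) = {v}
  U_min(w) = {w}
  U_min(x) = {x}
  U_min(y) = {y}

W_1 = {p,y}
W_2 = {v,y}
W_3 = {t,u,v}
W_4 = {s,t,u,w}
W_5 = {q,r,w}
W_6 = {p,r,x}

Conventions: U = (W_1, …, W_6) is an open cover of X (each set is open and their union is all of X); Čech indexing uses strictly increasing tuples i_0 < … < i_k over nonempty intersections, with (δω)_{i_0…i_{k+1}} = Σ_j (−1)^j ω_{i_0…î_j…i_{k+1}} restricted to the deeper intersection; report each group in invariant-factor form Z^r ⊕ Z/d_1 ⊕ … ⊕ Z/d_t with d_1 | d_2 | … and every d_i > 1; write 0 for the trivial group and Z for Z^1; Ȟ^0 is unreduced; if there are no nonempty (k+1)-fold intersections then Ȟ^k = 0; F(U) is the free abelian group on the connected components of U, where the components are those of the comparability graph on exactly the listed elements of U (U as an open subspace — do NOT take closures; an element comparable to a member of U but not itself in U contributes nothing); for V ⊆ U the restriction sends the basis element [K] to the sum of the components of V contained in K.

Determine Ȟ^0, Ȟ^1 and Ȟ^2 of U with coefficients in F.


Ȟ^0(U;F) ≅ Z^8,  Ȟ^1(U;F) ≅ 0,  Ȟ^2(U;F) ≅ 0

intersection data:
  W12={y} W16={p} W23={v} W34={t,u} W45={w} W56={r}
components per intersection:
  W1: {p} {y}
  W2: {v} {y}
  W3: {t,u} {v}
  W4: {s,t,u} {w}
  W5: {q} {r} {w}
  W6: {p} {r} {x}
  W12: {y}
  W16: {p}
  W23: {v}
  W34: {t,u}
  W45: {w}
  W56: {r}
C dims 14,6; δ0: rk 6, SNF 1^6
Ȟ^0 = (14 − 6) − 0 = 8, so Ȟ^0 ≅ Z^8
Ȟ^1 = (6 − 0) − 6 = 0, so Ȟ^1 ≅ 0
Ȟ^2 = (0 − 0) − 0 = 0, so Ȟ^2 ≅ 0


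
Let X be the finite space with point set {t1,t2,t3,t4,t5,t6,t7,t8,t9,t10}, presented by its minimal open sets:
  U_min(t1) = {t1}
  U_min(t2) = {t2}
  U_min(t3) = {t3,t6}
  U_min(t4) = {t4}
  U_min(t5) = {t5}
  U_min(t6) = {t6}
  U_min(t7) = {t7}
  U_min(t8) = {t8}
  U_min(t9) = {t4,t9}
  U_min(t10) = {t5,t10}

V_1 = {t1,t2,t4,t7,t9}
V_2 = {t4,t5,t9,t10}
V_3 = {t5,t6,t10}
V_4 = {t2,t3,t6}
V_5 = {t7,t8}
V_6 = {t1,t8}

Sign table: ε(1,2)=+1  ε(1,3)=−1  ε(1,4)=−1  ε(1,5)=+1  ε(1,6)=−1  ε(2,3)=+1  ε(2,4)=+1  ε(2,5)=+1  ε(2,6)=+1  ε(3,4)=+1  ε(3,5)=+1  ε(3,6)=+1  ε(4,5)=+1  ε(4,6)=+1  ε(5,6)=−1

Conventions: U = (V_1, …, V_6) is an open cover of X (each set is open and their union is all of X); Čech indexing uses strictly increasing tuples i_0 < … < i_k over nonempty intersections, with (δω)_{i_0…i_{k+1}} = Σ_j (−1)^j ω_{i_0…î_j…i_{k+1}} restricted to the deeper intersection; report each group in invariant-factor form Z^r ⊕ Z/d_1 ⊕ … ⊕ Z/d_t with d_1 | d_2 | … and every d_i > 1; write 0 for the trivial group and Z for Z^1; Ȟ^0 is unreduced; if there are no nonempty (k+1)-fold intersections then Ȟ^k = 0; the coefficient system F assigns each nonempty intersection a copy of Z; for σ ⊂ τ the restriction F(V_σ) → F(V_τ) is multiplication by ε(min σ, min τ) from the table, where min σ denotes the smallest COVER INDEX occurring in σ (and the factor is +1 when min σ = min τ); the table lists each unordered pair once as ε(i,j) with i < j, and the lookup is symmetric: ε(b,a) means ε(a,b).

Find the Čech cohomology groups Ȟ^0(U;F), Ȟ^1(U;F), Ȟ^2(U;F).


nerve of the cover:
  V12={t4,t9} V14={t2} V15={t7} V16={t1} V23={t5,t10} V34={t6} V56={t8}
C dims 6,7; δ0: rk 6, SNF 1^5·2
Ȟ^0 = (6 − 6) − 0 = 0, so Ȟ^0 ≅ 0
Ȟ^1 = (7 − 0) − 6 = 1 plus torsion [2], so Ȟ^1 ≅ Z ⊕ Z/2
Ȟ^2 = (0 − 0) − 0 = 0, so Ȟ^2 ≅ 0

Ȟ^0(U;F) ≅ 0,  Ȟ^1(U;F) ≅ Z ⊕ Z/2,  Ȟ^2(U;F) ≅ 0


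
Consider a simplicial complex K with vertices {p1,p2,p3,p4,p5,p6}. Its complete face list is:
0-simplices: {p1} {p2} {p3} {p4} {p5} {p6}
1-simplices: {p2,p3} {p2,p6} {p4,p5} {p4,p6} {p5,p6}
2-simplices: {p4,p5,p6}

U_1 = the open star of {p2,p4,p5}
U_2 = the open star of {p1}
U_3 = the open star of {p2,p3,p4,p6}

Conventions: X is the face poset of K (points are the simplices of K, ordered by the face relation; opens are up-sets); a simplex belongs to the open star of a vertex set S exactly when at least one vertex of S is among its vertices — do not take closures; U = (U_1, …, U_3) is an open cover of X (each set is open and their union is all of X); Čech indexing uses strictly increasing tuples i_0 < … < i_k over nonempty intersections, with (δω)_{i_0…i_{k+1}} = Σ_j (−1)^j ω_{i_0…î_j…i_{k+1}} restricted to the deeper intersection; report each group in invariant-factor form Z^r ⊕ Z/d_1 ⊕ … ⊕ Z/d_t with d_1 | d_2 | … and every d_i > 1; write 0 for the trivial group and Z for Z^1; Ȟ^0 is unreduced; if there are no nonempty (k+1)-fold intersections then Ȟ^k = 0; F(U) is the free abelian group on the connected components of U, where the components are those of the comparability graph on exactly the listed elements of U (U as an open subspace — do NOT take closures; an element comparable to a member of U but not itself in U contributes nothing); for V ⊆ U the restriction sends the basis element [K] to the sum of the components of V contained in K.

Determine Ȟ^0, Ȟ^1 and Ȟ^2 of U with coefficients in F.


intersection data:
  U1={{p2},{p4},{p5},{p2,p3},{p2,p6},{p4,p5},{p4,p6},{p5,p6},{p4,p5,p6}} U2={{p1}} U3={{p2},{p3},{p4},{p6},{p2,p3},{p2,p6},{p4,p5},{p4,p6},{p5,p6},{p4,p5,p6}}
  U13={{p2},{p4},{p2,p3},{p2,p6},{p4,p5},{p4,p6},{p5,p6},{p4,p5,p6}}
components per intersection:
  U1: {{p2},{p2,p3},{p2,p6}} {{p4},{p5},{p4,p5},{p4,p6},{p5,p6},{p4,p5,p6}}
  U2: {{p1}}
  U3: {{p2},{p3},{p4},{p6},{p2,p3},{p2,p6},{p4,p5},{p4,p6},{p5,p6},{p4,p5,p6}}
  U13: {{p2},{p2,p3},{p2,p6}} {{p4},{p4,p5},{p4,p6},{p5,p6},{p4,p5,p6}}
C dims 4,2; δ0: rk 2, SNF 1^2
Ȟ^0 = (4 − 2) − 0 = 2, so Ȟ^0 ≅ Z^2
Ȟ^1 = (2 − 0) − 2 = 0, so Ȟ^1 ≅ 0
Ȟ^2 = (0 − 0) − 0 = 0, so Ȟ^2 ≅ 0

Ȟ^0(U;F) ≅ Z^2; Ȟ^1(U;F) ≅ 0; Ȟ^2(U;F) ≅ 0


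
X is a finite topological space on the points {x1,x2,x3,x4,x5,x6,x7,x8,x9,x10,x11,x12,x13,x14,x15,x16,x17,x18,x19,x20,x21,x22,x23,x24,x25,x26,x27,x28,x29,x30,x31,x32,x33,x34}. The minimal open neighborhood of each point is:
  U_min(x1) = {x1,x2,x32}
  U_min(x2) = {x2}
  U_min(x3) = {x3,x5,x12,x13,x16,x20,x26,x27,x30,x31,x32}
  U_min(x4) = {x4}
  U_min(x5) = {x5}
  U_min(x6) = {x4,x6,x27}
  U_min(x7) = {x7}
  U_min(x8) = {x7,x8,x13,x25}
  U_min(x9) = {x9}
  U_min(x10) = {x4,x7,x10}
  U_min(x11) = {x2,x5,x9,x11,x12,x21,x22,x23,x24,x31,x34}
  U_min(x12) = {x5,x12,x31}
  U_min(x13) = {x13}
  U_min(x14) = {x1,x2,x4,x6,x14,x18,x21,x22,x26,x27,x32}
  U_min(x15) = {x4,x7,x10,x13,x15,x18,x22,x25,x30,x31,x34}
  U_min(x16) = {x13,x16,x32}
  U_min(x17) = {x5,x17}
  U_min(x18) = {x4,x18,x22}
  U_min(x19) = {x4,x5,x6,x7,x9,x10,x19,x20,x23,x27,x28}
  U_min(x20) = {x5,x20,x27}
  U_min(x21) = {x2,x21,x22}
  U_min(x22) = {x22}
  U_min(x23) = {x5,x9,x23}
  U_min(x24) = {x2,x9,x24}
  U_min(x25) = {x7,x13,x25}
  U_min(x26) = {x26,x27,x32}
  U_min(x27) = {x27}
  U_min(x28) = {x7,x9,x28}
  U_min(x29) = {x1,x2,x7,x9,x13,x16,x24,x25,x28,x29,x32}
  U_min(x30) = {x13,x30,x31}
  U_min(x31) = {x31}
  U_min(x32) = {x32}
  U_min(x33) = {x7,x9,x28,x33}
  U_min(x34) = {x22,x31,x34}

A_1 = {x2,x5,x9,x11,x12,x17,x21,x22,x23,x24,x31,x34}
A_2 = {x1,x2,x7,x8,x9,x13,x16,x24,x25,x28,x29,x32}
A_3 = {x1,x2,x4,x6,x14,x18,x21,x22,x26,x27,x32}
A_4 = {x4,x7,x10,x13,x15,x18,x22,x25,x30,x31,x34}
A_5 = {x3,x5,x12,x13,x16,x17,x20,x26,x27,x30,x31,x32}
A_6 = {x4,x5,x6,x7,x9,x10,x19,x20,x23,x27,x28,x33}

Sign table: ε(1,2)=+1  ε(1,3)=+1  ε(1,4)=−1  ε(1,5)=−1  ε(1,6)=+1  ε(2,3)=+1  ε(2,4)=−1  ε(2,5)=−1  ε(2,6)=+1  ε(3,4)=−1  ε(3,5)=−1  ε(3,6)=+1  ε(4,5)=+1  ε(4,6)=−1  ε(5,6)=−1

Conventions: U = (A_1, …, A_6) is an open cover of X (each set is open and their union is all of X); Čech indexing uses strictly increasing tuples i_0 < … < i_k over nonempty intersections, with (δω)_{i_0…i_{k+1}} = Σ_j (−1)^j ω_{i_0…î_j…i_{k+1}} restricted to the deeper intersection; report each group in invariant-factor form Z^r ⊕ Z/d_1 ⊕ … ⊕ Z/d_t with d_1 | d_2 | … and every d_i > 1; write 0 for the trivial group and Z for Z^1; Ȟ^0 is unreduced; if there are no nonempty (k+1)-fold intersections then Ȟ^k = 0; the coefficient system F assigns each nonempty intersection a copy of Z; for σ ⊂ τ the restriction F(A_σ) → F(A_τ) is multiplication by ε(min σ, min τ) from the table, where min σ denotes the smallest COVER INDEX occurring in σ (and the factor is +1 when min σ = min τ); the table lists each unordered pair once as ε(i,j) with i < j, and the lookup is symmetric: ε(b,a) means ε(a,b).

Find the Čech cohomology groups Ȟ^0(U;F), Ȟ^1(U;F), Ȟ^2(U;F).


Ȟ^0(U;F) ≅ Z, Ȟ^1(U;F) ≅ 0 and Ȟ^2(U;F) ≅ Z/2

nerve simplices:
  A12={x2,x9,x24} A13={x2,x21,x22} A14={x22,x31,x34} A15={x5,x12,x17,x31} A16={x5,x9,x23} A23={x1,x2,x32} A24={x7,x13,x25} A25={x13,x16,x32} A26={x7,x9,x28} A34={x4,x18,x22} A35={x26,x27,x32} A36={x4,x6,x27} A45={x13,x30,x31} A46={x4,x7,x10} A56={x5,x20,x27}
  A123={x2} A126={x9} A134={x22} A145={x31} A156={x5} A235={x32} A245={x13} A246={x7} A346={x4} A356={x27}
C dims 6,15,10; δ0: rk 5, SNF 1^5; δ1: rk 10, SNF 1^9·2
degree 0: 6−5−0 = 1 → Ȟ^0 ≅ Z
degree 1: 15−10−5 = 0 → Ȟ^1 ≅ 0
degree 2: 10−0−10 = 0 plus torsion [2] → Ȟ^2 ≅ Z/2


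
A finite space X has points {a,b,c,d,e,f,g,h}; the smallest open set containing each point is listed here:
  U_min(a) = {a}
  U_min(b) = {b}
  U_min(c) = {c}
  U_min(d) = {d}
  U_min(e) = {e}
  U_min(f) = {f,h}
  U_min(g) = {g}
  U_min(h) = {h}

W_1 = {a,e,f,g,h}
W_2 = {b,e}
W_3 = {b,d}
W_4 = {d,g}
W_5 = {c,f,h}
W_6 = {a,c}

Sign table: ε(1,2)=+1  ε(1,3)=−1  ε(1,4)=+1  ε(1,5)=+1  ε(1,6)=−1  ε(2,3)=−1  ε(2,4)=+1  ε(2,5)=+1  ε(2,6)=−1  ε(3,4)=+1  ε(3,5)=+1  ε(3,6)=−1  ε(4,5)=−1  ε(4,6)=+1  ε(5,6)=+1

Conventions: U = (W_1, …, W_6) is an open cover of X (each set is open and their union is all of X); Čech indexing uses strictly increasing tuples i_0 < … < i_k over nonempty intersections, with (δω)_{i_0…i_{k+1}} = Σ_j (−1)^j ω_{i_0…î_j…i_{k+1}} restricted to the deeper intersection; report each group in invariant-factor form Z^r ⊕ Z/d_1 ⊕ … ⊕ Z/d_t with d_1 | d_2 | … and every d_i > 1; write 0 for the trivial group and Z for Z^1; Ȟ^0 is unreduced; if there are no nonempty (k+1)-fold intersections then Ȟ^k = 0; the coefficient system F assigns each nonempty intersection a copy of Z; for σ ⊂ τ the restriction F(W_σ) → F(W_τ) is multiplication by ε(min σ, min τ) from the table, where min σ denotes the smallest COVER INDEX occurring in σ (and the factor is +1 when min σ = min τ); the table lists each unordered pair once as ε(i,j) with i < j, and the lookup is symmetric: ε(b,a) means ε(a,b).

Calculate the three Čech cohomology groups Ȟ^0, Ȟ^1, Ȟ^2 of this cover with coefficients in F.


Ȟ^0(U;F) ≅ 0,  Ȟ^1(U;F) ≅ Z ⊕ Z/2,  Ȟ^2(U;F) ≅ 0

nonempty intersections:
  W12={e} W14={g} W15={f,h} W16={a} W23={b} W34={d} W56={c}
C dims 6,7; δ0: rk 6, SNF 1^5·2
Ȟ^0: (6−6)−0=0 ⇒ 0
Ȟ^1: (7−0)−6=1 plus torsion [2] ⇒ Z ⊕ Z/2
Ȟ^2: (0−0)−0=0 ⇒ 0


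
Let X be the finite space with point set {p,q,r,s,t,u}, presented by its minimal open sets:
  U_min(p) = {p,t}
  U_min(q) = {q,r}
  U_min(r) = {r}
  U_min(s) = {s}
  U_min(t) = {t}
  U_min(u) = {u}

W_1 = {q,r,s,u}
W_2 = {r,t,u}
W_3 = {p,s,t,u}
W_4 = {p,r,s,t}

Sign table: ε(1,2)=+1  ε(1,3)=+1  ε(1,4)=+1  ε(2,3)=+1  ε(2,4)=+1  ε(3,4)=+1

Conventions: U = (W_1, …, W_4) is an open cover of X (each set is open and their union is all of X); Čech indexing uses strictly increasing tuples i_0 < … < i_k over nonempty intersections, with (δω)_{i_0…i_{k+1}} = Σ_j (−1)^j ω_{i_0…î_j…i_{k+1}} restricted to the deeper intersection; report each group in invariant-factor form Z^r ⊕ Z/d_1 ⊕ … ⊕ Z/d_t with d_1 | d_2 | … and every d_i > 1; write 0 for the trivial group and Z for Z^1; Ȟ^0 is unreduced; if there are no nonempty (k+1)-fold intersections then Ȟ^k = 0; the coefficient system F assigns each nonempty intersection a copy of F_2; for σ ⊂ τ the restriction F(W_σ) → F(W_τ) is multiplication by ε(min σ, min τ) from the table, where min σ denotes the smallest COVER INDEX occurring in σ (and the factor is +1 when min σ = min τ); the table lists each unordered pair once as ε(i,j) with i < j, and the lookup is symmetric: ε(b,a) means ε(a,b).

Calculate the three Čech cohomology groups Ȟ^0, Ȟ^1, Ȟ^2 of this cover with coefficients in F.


nonempty intersections:
  W12={r,u} W13={s,u} W14={r,s} W23={t,u} W24={r,t} W34={p,s,t}
  W123={u} W124={r} W134={s} W234={t}
C dims 4,6,4; δ0: rk_F2 3; δ1: rk_F2 3
Ȟ^0: (4−3)−0=1 ⇒ Z/2
Ȟ^1: (6−3)−3=0 ⇒ 0
Ȟ^2: (4−0)−3=1 ⇒ Z/2

Ȟ^0 = Z/2, Ȟ^1 = 0, Ȟ^2 = Z/2
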